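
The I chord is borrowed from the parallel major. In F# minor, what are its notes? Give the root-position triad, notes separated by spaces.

F# A# C#

I is built on scale degree 1, which is F# in both F# minor and its parallel. In F# major the chord on F# is F#–A#–C#.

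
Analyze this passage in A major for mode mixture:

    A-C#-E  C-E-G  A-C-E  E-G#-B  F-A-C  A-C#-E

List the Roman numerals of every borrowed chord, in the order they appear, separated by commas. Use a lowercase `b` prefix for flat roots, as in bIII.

bIII, i, bVI

A major has the diatonic set A, Bm, C#m, D, E, F#m, G#dim. A–C#–E = A and E–G#–B = E are both diatonic. C–E–G is not: scale degree 3 in A major carries C#m (iii). In A minor the chord on that degree is C, so here it functions as bIII, borrowed from the parallel minor. But A–C–E is foreign: the diatonic I on degree 1 is A, whereas Am comes from A minor. It is labeled i. F–A–C doesn't fit — on degree 6 A major would have F#m (vi). F is the degree-6 chord of A minor, so it is the borrowed bVI.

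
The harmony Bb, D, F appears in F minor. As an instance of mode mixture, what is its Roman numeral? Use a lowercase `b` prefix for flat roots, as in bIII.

IV

Bb is scale degree 4 in F minor. Diatonically F minor has Bbm (iv) on that degree; Bb–D–F is instead the major chord native to F major, so it takes the label IV.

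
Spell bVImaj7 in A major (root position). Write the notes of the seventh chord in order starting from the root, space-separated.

The root of bVImaj7 is the lowered 6th degree: F# becomes F. Building the major-seventh chord from the parallel minor on F: F–A–C–E.

F A C E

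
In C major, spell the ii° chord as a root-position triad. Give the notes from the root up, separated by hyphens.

ii° is built on scale degree 2, which is D in both C major and its parallel. In C minor the chord on D is D–F–Ab.

D-F-Ab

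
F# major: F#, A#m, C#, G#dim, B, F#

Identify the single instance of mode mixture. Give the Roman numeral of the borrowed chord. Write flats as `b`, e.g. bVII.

ii°

The diatonic triads in F# major are F#, G#m, A#m, B, C#, D#m, E#dim. F#, A#m, C# and B all belong to that set. G#dim (G#–B–D) is not: scale degree 2 in F# major carries G#m (ii). In F# minor the chord on that degree is G#dim, so here it functions as ii°, borrowed from the parallel minor.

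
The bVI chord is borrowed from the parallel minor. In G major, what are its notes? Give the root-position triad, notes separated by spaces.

bVI is built on the lowered scale degree 6. In G major degree 6 is E; lowered it becomes Eb. Stacking thirds in G minor on Eb gives Eb–G–Bb.

Eb G Bb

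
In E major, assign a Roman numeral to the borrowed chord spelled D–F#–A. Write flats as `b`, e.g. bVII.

bVII

The root D is the lowered 7th scale degree — diatonically E major has D# there. Diatonically E major has D#dim (vii°) on that degree; D–F#–A is instead the major chord native to E minor, so it takes the label bVII.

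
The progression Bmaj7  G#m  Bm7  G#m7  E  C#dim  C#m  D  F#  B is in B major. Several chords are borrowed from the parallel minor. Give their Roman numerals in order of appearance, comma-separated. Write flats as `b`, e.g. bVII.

i7, ii°, bIII

The diatonic triads in B major are B, C#m, D#m, E, F#, G#m, A#dim. Bmaj7, G#m, G#m7, E, C#m, F# and B all belong to that set. Bm7 (B–D–F#–A) is not: scale degree 1 in B major carries B (I). In B minor the chord on that degree is Bm7, so here it functions as i7, borrowed from the parallel minor. But C#dim (C#–E–G) is foreign: the diatonic ii on degree 2 is C#m, whereas C#dim comes from B minor. It is labeled ii°. D (D–F#–A) doesn't fit — on degree 3 B major would have D#m (iii). D is the degree-3 chord of B minor, so it is the borrowed bIII.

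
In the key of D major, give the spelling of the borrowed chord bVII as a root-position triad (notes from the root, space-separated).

C E G

The root of bVII is the lowered 7th degree: C# becomes C. Stacking thirds in D minor on C gives C–E–G.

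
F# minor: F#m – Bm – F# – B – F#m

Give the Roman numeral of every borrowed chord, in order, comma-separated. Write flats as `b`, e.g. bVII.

The diatonic triads in F# minor (with V from harmonic minor) are F#m, G#dim, A, Bm, C#, D, E. F#m and Bm both belong to that set. But F# (F#–A#–C#) is foreign: the diatonic i on degree 1 is F#m, whereas F# comes from F# major. It is labeled I. But B (B–D#–F#) is foreign: the diatonic iv on degree 4 is Bm, whereas B comes from F# major. It is labeled IV.

I, IV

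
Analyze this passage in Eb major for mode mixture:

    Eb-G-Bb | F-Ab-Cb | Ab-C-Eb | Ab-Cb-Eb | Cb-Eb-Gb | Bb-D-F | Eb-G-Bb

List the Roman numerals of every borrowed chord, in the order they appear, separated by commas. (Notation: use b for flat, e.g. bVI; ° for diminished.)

ii°, iv, bVI

The diatonic triads in Eb major are Eb, Fm, Gm, Ab, Bb, Cm, Ddim. Eb–G–Bb = Eb, Ab–C–Eb = Ab and Bb–D–F = Bb are all diatonic. F–Ab–Cb is not: scale degree 2 in Eb major carries Fm (ii). In Eb minor the chord on that degree is Fdim, so here it functions as ii°, borrowed from the parallel minor. But Ab–Cb–Eb is foreign: the diatonic IV on degree 4 is Ab, whereas Abm comes from Eb minor. It is labeled iv. Cb–Eb–Gb doesn't fit — on degree 6 Eb major would have Cm (vi). Cb is the degree-6 chord of Eb minor, so it is the borrowed bVI.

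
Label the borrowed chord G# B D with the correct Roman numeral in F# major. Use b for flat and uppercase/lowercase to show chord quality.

ii°

The root G# is the diatonic 2nd degree of F# major; the borrowing shows in the chord quality. Diatonically F# major has G#m (ii) on that degree; G#–B–D is instead the diminished chord native to F# minor, so it takes the label ii°.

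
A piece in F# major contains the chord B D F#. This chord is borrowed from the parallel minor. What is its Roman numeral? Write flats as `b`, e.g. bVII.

iv

B is scale degree 4 in F# major. B–D–F# is a minor chord — the form found in F# minor, not the diatonic IV (B). Borrowed into F# major it is written iv.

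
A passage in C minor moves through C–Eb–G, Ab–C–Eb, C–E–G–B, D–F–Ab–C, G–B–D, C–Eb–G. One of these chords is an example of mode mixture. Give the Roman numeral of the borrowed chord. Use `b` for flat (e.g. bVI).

Imaj7

In C minor (with V from harmonic minor) the diatonic chords are Cm, Ddim, Eb, Fm, G, Ab, Bb. Of the given chords, C–Eb–G = Cm, Ab–C–Eb = Ab, D–F–Ab–C = Dm7b5 and G–B–D = G are diatonic. C–E–G–B is not: scale degree 1 in C minor carries Cm (i). In C major the chord on that degree is Cmaj7, so here it functions as Imaj7, borrowed from the parallel major.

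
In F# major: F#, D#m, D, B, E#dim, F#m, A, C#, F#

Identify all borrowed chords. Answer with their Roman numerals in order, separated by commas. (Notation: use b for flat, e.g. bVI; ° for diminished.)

The diatonic triads in F# major are F#, G#m, A#m, B, C#, D#m, E#dim. Of the given chords, F#, D#m, B, E#dim and C# are diatonic. But D (D–F#–A) is foreign: the diatonic vi on degree 6 is D#m, whereas D comes from F# minor. It is labeled bVI. F#m (F#–A–C#) is not: scale degree 1 in F# major carries F# (I). In F# minor the chord on that degree is F#m, so here it functions as i, borrowed from the parallel minor. A (A–C#–E) is not: scale degree 3 in F# major carries A#m (iii). In F# minor the chord on that degree is A, so here it functions as bIII, borrowed from the parallel minor.

bVI, i, bIII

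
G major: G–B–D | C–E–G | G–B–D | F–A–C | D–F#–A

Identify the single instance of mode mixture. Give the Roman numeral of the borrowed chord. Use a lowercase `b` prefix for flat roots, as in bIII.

bVII

G major has the diatonic set G, Am, Bm, C, D, Em, F#dim. G–B–D = G, C–E–G = C and D–F#–A = D all belong to that set. F–A–C is not: scale degree 7 in G major carries F#dim (vii°). In G minor the chord on that degree is F, so here it functions as bVII, borrowed from the parallel minor.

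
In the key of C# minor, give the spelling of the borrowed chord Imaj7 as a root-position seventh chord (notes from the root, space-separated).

Imaj7 is built on scale degree 1, which is C# in both C# minor and its parallel. In C# major the chord on C# is C#–E#–G#–B#.

C# E# G# B#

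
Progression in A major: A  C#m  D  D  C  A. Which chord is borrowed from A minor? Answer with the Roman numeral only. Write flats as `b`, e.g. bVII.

bIII

The diatonic triads in A major are A, Bm, C#m, D, E, F#m, G#dim. A, C#m and D are all diatonic. C (C–E–G) is not: scale degree 3 in A major carries C#m (iii). In A minor the chord on that degree is C, so here it functions as bIII, borrowed from the parallel minor.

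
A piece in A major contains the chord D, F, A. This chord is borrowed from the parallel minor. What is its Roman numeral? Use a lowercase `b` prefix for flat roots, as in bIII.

The root D is the diatonic 4th degree of A major; the borrowing shows in the chord quality. D–F–A is a minor chord — the form found in A minor, not the diatonic IV (D). Borrowed into A major it is written iv.

iv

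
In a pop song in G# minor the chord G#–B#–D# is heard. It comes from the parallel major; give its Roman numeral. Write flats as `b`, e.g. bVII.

The root G# is the diatonic 1st degree of G# minor; the borrowing shows in the chord quality. Diatonically G# minor has G#m (i) on that degree; G#–B#–D# is instead the major chord native to G# major, so it takes the label I.

I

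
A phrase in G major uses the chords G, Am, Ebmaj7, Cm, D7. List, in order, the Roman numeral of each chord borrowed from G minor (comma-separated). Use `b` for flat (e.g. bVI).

The diatonic triads in G major are G, Am, Bm, C, D, Em, F#dim. G, Am and D7 are all diatonic. Ebmaj7 (Eb–G–Bb–D) is not: scale degree 6 in G major carries Em (vi). In G minor the chord on that degree is Ebmaj7, so here it functions as bVImaj7, borrowed from the parallel minor. But Cm (C–Eb–G) is foreign: the diatonic IV on degree 4 is C, whereas Cm comes from G minor. It is labeled iv.

bVImaj7, iv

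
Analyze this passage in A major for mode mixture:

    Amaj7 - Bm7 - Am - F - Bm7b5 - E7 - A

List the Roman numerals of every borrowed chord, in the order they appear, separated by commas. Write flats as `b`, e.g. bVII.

A major has the diatonic set A, Bm, C#m, D, E, F#m, G#dim. Of the given chords, Amaj7, Bm7, E7 and A are diatonic. But Am (A–C–E) is foreign: the diatonic I on degree 1 is A, whereas Am comes from A minor. It is labeled i. F (F–A–C) doesn't fit — on degree 6 A major would have F#m (vi). F is the degree-6 chord of A minor, so it is the borrowed bVI. But Bm7b5 (B–D–F–A) is foreign: the diatonic ii on degree 2 is Bm, whereas Bm7b5 comes from A minor. It is labeled iiø7.

i, bVI, iiø7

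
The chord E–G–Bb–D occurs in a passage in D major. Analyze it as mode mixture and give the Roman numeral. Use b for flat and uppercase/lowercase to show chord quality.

The root E is the diatonic 2nd degree of D major; the borrowing shows in the chord quality. Diatonically D major has Em (ii) on that degree; E–G–Bb–D is instead the half-diminished-seventh chord native to D minor, so it takes the label iiø7.

iiø7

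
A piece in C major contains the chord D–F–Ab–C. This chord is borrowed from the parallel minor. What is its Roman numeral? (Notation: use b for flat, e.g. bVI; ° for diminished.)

The root D is the diatonic 2nd degree of C major; the borrowing shows in the chord quality. D–F–Ab–C is a half-diminished-seventh chord — the form found in C minor, not the diatonic ii (Dm). Borrowed into C major it is written iiø7.

iiø7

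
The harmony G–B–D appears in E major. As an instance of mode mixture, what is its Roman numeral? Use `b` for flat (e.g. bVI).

The root G is the lowered 3rd scale degree — diatonically E major has G# there. G–B–D is a major chord — the form found in E minor, not the diatonic iii (G#m). Borrowed into E major it is written bIII.

bIII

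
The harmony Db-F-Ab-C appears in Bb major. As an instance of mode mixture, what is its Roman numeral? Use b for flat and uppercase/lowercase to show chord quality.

bIIImaj7

Db is the lowered form of scale degree 3 in Bb major (the diatonic degree 3 is D). Diatonically Bb major has Dm (iii) on that degree; Db–F–Ab–C is instead the major-seventh chord native to Bb minor, so it takes the label bIIImaj7.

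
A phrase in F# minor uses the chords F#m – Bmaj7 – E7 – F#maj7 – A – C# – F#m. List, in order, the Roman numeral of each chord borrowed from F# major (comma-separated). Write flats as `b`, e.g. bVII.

In F# minor (with V from harmonic minor) the diatonic chords are F#m, G#dim, A, Bm, C#, D, E. F#m, E7, A and C# all belong to that set. But Bmaj7 (B–D#–F#–A#) is foreign: the diatonic iv on degree 4 is Bm, whereas Bmaj7 comes from F# major. It is labeled IVmaj7. F#maj7 (F#–A#–C#–E#) is not: scale degree 1 in F# minor carries F#m (i). In F# major the chord on that degree is F#maj7, so here it functions as Imaj7, borrowed from the parallel major.

IVmaj7, Imaj7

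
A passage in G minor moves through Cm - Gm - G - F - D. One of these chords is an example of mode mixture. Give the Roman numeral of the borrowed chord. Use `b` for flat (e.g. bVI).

I

G minor has the diatonic set Gm, Adim, Bb, Cm, D, Eb, F (with V from harmonic minor). Of the given chords, Cm, Gm, F and D are diatonic. G (G–B–D) doesn't fit — on degree 1 G minor would have Gm (i). G is the degree-1 chord of G major, so it is the borrowed I.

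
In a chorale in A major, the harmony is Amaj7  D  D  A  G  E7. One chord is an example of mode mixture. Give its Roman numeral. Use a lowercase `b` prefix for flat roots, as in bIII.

bVII

In A major the diatonic chords are A, Bm, C#m, D, E, F#m, G#dim. Of the given chords, Amaj7, D, A and E7 are diatonic. But G (G–B–D) is foreign: the diatonic vii° on degree 7 is G#dim, whereas G comes from A minor. It is labeled bVII.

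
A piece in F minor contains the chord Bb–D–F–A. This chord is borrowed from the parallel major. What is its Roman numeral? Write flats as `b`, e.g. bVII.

IVmaj7

The root Bb is the diatonic 4th degree of F minor; the borrowing shows in the chord quality. Bb–D–F–A is a major-seventh chord — the form found in F major, not the diatonic iv (Bbm). Borrowed into F minor it is written IVmaj7.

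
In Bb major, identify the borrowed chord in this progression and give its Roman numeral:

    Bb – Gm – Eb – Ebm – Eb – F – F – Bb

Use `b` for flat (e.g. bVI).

iv

The diatonic triads in Bb major are Bb, Cm, Dm, Eb, F, Gm, Adim. Bb, Gm, Eb and F all belong to that set. But Ebm (Eb–Gb–Bb) is foreign: the diatonic IV on degree 4 is Eb, whereas Ebm comes from Bb minor. It is labeled iv.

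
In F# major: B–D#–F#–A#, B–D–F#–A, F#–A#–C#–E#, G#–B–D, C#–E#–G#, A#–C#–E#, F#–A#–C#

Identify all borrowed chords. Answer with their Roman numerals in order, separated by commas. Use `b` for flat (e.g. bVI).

F# major has the diatonic set F#, G#m, A#m, B, C#, D#m, E#dim. B–D#–F#–A# = Bmaj7, F#–A#–C#–E# = F#maj7, C#–E#–G# = C#, A#–C#–E# = A#m and F#–A#–C# = F# all belong to that set. But B–D–F#–A is foreign: the diatonic IV on degree 4 is B, whereas Bm7 comes from F# minor. It is labeled iv7. But G#–B–D is foreign: the diatonic ii on degree 2 is G#m, whereas G#dim comes from F# minor. It is labeled ii°.

iv7, ii°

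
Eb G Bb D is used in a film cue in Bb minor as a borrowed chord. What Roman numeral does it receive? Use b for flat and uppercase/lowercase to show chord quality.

The root Eb is the diatonic 4th degree of Bb minor; the borrowing shows in the chord quality. Diatonically Bb minor has Ebm (iv) on that degree; Eb–G–Bb–D is instead the major-seventh chord native to Bb major, so it takes the label IVmaj7.

IVmaj7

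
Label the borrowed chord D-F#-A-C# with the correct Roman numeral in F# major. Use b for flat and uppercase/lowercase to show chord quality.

bVImaj7

D is the lowered form of scale degree 6 in F# major (the diatonic degree 6 is D#). D–F#–A–C# is a major-seventh chord — the form found in F# minor, not the diatonic vi (D#m). Borrowed into F# major it is written bVImaj7.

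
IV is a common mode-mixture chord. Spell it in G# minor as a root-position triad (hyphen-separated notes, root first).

C#-E#-G#

The root, C#, is scale degree 4 — the same note in G# minor and G# major; only the chord quality changes. Stacking thirds in G# major on C# gives C#–E#–G#.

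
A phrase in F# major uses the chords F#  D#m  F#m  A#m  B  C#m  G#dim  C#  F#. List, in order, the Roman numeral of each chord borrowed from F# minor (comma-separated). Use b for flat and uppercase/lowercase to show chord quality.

The diatonic triads in F# major are F#, G#m, A#m, B, C#, D#m, E#dim. Of the given chords, F#, D#m, A#m, B and C# are diatonic. F#m (F#–A–C#) is not: scale degree 1 in F# major carries F# (I). In F# minor the chord on that degree is F#m, so here it functions as i, borrowed from the parallel minor. C#m (C#–E–G#) doesn't fit — on degree 5 F# major would have C# (V). C#m is the degree-5 chord of F# minor, so it is the borrowed v. G#dim (G#–B–D) doesn't fit — on degree 2 F# major would have G#m (ii). G#dim is the degree-2 chord of F# minor, so it is the borrowed ii°.

i, v, ii°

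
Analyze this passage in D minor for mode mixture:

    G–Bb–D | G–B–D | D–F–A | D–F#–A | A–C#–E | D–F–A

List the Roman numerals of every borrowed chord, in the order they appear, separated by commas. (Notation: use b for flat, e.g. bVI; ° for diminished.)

D minor has the diatonic set Dm, Edim, F, Gm, A, Bb, C (with V from harmonic minor). G–Bb–D = Gm, D–F–A = Dm and A–C#–E = A are all diatonic. G–B–D is not: scale degree 4 in D minor carries Gm (iv). In D major the chord on that degree is G, so here it functions as IV, borrowed from the parallel major. D–F#–A doesn't fit — on degree 1 D minor would have Dm (i). D is the degree-1 chord of D major, so it is the borrowed I.

IV, I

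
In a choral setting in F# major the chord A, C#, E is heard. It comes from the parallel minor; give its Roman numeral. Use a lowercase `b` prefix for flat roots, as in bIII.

A is the lowered form of scale degree 3 in F# major (the diatonic degree 3 is A#). Diatonically F# major has A#m (iii) on that degree; A–C#–E is instead the major chord native to F# minor, so it takes the label bIII.

bIII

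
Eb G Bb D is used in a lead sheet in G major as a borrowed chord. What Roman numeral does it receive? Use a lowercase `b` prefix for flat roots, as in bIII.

In G major scale degree 6 is E; Eb is its lowered form, from G minor. Diatonically G major has Em (vi) on that degree; Eb–G–Bb–D is instead the major-seventh chord native to G minor, so it takes the label bVImaj7.

bVImaj7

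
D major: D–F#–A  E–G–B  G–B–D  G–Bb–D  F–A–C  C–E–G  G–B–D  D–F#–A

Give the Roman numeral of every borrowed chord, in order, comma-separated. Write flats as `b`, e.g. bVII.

iv, bIII, bVII

D major has the diatonic set D, Em, F#m, G, A, Bm, C#dim. Of the given chords, D–F#–A = D, E–G–B = Em and G–B–D = G are diatonic. G–Bb–D is not: scale degree 4 in D major carries G (IV). In D minor the chord on that degree is Gm, so here it functions as iv, borrowed from the parallel minor. F–A–C is not: scale degree 3 in D major carries F#m (iii). In D minor the chord on that degree is F, so here it functions as bIII, borrowed from the parallel minor. C–E–G is not: scale degree 7 in D major carries C#dim (vii°). In D minor the chord on that degree is C, so here it functions as bVII, borrowed from the parallel minor.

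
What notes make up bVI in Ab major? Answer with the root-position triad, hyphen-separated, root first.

Scale degree 6 in Ab major is F. bVI uses the lowered form, Fb, taken from Ab minor. Building the major chord from the parallel minor on Fb: Fb–Ab–Cb.

Fb-Ab-Cb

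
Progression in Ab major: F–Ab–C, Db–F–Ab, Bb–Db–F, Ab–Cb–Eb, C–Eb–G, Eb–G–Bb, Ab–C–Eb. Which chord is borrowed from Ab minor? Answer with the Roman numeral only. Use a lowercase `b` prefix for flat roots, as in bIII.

i

The diatonic triads in Ab major are Ab, Bbm, Cm, Db, Eb, Fm, Gdim. Of the given chords, F–Ab–C = Fm, Db–F–Ab = Db, Bb–Db–F = Bbm, C–Eb–G = Cm, Eb–G–Bb = Eb and Ab–C–Eb = Ab are diatonic. Ab–Cb–Eb doesn't fit — on degree 1 Ab major would have Ab (I). Abm is the degree-1 chord of Ab minor, so it is the borrowed i.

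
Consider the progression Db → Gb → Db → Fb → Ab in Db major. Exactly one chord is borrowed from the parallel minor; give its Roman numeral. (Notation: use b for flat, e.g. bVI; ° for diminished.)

bIII

Db major has the diatonic set Db, Ebm, Fm, Gb, Ab, Bbm, Cdim. Db, Gb and Ab all belong to that set. Fb (Fb–Ab–Cb) is not: scale degree 3 in Db major carries Fm (iii). In Db minor the chord on that degree is Fb, so here it functions as bIII, borrowed from the parallel minor.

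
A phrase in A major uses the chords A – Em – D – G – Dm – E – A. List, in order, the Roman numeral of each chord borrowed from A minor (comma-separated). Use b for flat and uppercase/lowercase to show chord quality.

A major has the diatonic set A, Bm, C#m, D, E, F#m, G#dim. A, D and E all belong to that set. Em (E–G–B) doesn't fit — on degree 5 A major would have E (V). Em is the degree-5 chord of A minor, so it is the borrowed v. G (G–B–D) doesn't fit — on degree 7 A major would have G#dim (vii°). G is the degree-7 chord of A minor, so it is the borrowed bVII. Dm (D–F–A) doesn't fit — on degree 4 A major would have D (IV). Dm is the degree-4 chord of A minor, so it is the borrowed iv.

v, bVII, iv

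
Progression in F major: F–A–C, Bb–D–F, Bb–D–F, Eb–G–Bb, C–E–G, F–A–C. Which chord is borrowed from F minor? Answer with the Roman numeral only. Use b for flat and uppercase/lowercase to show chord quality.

bVII

F major has the diatonic set F, Gm, Am, Bb, C, Dm, Edim. F–A–C = F, Bb–D–F = Bb and C–E–G = C all belong to that set. Eb–G–Bb is not: scale degree 7 in F major carries Edim (vii°). In F minor the chord on that degree is Eb, so here it functions as bVII, borrowed from the parallel minor.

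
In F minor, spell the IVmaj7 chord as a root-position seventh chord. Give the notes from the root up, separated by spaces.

Bb D F A

IVmaj7 is built on scale degree 4, which is Bb in both F minor and its parallel. Stacking thirds in F major on Bb gives Bb–D–F–A.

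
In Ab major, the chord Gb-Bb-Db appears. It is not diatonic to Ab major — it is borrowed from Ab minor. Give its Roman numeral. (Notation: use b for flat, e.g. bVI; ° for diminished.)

bVII

In Ab major scale degree 7 is G; Gb is its lowered form, from Ab minor. Diatonically Ab major has Gdim (vii°) on that degree; Gb–Bb–Db is instead the major chord native to Ab minor, so it takes the label bVII.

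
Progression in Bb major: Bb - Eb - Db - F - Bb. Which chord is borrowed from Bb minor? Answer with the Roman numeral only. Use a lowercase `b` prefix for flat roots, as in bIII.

The diatonic triads in Bb major are Bb, Cm, Dm, Eb, F, Gm, Adim. Of the given chords, Bb, Eb and F are diatonic. Db (Db–F–Ab) doesn't fit — on degree 3 Bb major would have Dm (iii). Db is the degree-3 chord of Bb minor, so it is the borrowed bIII.

bIII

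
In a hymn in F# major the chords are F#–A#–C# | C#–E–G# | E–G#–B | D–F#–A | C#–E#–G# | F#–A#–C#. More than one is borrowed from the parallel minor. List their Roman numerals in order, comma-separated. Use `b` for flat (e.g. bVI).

v, bVII, bVI

The diatonic triads in F# major are F#, G#m, A#m, B, C#, D#m, E#dim. Of the given chords, F#–A#–C# = F# and C#–E#–G# = C# are diatonic. C#–E–G# doesn't fit — on degree 5 F# major would have C# (V). C#m is the degree-5 chord of F# minor, so it is the borrowed v. E–G#–B doesn't fit — on degree 7 F# major would have E#dim (vii°). E is the degree-7 chord of F# minor, so it is the borrowed bVII. D–F#–A doesn't fit — on degree 6 F# major would have D#m (vi). D is the degree-6 chord of F# minor, so it is the borrowed bVI.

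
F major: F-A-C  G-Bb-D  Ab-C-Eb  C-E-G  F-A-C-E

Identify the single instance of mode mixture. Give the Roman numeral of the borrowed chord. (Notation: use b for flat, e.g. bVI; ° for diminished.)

The diatonic triads in F major are F, Gm, Am, Bb, C, Dm, Edim. Of the given chords, F–A–C = F, G–Bb–D = Gm, C–E–G = C and F–A–C–E = Fmaj7 are diatonic. Ab–C–Eb doesn't fit — on degree 3 F major would have Am (iii). Ab is the degree-3 chord of F minor, so it is the borrowed bIII.

bIII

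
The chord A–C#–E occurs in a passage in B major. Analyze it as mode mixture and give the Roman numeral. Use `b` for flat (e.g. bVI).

bVII

In B major scale degree 7 is A#; A is its lowered form, from B minor. The diatonic chord on degree 7 would be A#dim (vii°), but A–C#–E is the major chord from B minor. As a borrowed chord it is labeled bVII.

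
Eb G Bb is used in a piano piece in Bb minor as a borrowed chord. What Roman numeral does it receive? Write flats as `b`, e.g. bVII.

The root Eb is the diatonic 4th degree of Bb minor; the borrowing shows in the chord quality. The diatonic chord on degree 4 would be Ebm (iv), but Eb–G–Bb is the major chord from Bb major. As a borrowed chord it is labeled IV.

IV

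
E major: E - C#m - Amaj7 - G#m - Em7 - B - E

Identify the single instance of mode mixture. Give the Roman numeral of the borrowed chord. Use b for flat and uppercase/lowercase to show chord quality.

The diatonic triads in E major are E, F#m, G#m, A, B, C#m, D#dim. Of the given chords, E, C#m, Amaj7, G#m and B are diatonic. Em7 (E–G–B–D) doesn't fit — on degree 1 E major would have E (I). Em7 is the degree-1 chord of E minor, so it is the borrowed i7.

i7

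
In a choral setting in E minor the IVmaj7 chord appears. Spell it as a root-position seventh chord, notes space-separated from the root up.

A C# E G#

IVmaj7 is built on scale degree 4, which is A in both E minor and its parallel. Building the major-seventh chord from the parallel major on A: A–C#–E–G#.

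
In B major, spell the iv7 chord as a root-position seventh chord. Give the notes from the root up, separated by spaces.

The root, E, is scale degree 4 — the same note in B major and B minor; only the chord quality changes. Stacking thirds in B minor on E gives E–G–B–D.

E G B D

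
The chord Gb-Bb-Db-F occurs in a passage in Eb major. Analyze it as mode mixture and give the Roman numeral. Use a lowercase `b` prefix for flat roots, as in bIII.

In Eb major scale degree 3 is G; Gb is its lowered form, from Eb minor. Diatonically Eb major has Gm (iii) on that degree; Gb–Bb–Db–F is instead the major-seventh chord native to Eb minor, so it takes the label bIIImaj7.

bIIImaj7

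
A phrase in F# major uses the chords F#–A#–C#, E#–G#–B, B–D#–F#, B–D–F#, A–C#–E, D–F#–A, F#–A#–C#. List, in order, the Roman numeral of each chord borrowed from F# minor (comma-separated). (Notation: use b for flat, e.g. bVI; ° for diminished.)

iv, bIII, bVI

The diatonic triads in F# major are F#, G#m, A#m, B, C#, D#m, E#dim. F#–A#–C# = F#, E#–G#–B = E#dim and B–D#–F# = B all belong to that set. B–D–F# is not: scale degree 4 in F# major carries B (IV). In F# minor the chord on that degree is Bm, so here it functions as iv, borrowed from the parallel minor. A–C#–E doesn't fit — on degree 3 F# major would have A#m (iii). A is the degree-3 chord of F# minor, so it is the borrowed bIII. D–F#–A is not: scale degree 6 in F# major carries D#m (vi). In F# minor the chord on that degree is D, so here it functions as bVI, borrowed from the parallel minor.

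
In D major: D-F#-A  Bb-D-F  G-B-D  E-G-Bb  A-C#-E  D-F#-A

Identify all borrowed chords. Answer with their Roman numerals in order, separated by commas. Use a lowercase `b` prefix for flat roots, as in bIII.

bVI, ii°

The diatonic triads in D major are D, Em, F#m, G, A, Bm, C#dim. D–F#–A = D, G–B–D = G and A–C#–E = A are all diatonic. Bb–D–F doesn't fit — on degree 6 D major would have Bm (vi). Bb is the degree-6 chord of D minor, so it is the borrowed bVI. E–G–Bb doesn't fit — on degree 2 D major would have Em (ii). Edim is the degree-2 chord of D minor, so it is the borrowed ii°.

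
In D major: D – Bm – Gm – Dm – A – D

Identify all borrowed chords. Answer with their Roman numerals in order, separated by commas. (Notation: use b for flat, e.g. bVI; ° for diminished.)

iv, i

D major has the diatonic set D, Em, F#m, G, A, Bm, C#dim. D, Bm and A all belong to that set. Gm (G–Bb–D) is not: scale degree 4 in D major carries G (IV). In D minor the chord on that degree is Gm, so here it functions as iv, borrowed from the parallel minor. But Dm (D–F–A) is foreign: the diatonic I on degree 1 is D, whereas Dm comes from D minor. It is labeled i.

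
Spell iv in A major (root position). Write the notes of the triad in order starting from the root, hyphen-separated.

iv is built on scale degree 4, which is D in both A major and its parallel. Building the minor chord from the parallel minor on D: D–F–A.

D-F-A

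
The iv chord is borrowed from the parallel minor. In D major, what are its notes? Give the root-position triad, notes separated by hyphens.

iv is built on scale degree 4, which is G in both D major and its parallel. Stacking thirds in D minor on G gives G–Bb–D.

G-Bb-D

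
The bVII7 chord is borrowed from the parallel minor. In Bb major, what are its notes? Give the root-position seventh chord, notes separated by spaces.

Scale degree 7 in Bb major is A. bVII7 uses the lowered form, Ab, taken from Bb minor. Building the dominant-seventh chord from the parallel minor on Ab: Ab–C–Eb–Gb.

Ab C Eb Gb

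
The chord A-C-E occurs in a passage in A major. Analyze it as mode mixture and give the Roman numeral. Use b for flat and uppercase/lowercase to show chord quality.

i

A is scale degree 1 in A major. Diatonically A major has A (I) on that degree; A–C–E is instead the minor chord native to A minor, so it takes the label i.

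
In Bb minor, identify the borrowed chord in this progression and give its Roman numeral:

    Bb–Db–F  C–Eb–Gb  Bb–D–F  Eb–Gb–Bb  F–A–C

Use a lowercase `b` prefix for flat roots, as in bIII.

In Bb minor (with V from harmonic minor) the diatonic chords are Bbm, Cdim, Db, Ebm, F, Gb, Ab. Bb–Db–F = Bbm, C–Eb–Gb = Cdim, Eb–Gb–Bb = Ebm and F–A–C = F are all diatonic. But Bb–D–F is foreign: the diatonic i on degree 1 is Bbm, whereas Bb comes from Bb major. It is labeled I.

I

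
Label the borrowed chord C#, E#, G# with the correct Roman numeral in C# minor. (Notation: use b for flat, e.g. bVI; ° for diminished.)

I

C# is scale degree 1 in C# minor. C#–E#–G# is a major chord — the form found in C# major, not the diatonic i (C#m). Borrowed into C# minor it is written I.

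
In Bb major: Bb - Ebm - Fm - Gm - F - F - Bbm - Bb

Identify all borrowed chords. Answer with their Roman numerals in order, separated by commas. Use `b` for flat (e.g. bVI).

In Bb major the diatonic chords are Bb, Cm, Dm, Eb, F, Gm, Adim. Bb, Gm and F are all diatonic. Ebm (Eb–Gb–Bb) is not: scale degree 4 in Bb major carries Eb (IV). In Bb minor the chord on that degree is Ebm, so here it functions as iv, borrowed from the parallel minor. Fm (F–Ab–C) is not: scale degree 5 in Bb major carries F (V). In Bb minor the chord on that degree is Fm, so here it functions as v, borrowed from the parallel minor. Bbm (Bb–Db–F) is not: scale degree 1 in Bb major carries Bb (I). In Bb minor the chord on that degree is Bbm, so here it functions as i, borrowed from the parallel minor.

iv, v, i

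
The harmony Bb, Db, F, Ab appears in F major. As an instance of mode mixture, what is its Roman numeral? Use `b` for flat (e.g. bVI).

iv7

Bb is scale degree 4 in F major. Bb–Db–F–Ab is a minor-seventh chord — the form found in F minor, not the diatonic IV (Bb). Borrowed into F major it is written iv7.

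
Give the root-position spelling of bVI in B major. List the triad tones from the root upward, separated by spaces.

G B D

bVI is built on the lowered scale degree 6. In B major degree 6 is G#; lowered it becomes G. In B minor the chord on G is G–B–D.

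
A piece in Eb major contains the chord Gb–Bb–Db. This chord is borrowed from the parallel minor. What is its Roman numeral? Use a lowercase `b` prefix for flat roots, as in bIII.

The root Gb is the lowered 3rd scale degree — diatonically Eb major has G there. The diatonic chord on degree 3 would be Gm (iii), but Gb–Bb–Db is the major chord from Eb minor. As a borrowed chord it is labeled bIII.

bIII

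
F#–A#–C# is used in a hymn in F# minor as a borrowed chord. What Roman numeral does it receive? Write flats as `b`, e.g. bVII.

F# is scale degree 1 in F# minor. The diatonic chord on degree 1 would be F#m (i), but F#–A#–C# is the major chord from F# major. As a borrowed chord it is labeled I.

I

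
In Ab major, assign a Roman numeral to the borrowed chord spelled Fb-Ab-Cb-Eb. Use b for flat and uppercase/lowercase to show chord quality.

Fb is the lowered form of scale degree 6 in Ab major (the diatonic degree 6 is F). The diatonic chord on degree 6 would be Fm (vi), but Fb–Ab–Cb–Eb is the major-seventh chord from Ab minor. As a borrowed chord it is labeled bVImaj7.

bVImaj7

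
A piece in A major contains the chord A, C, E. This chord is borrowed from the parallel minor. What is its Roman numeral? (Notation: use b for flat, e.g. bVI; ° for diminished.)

i

The root A is the diatonic 1st degree of A major; the borrowing shows in the chord quality. Diatonically A major has A (I) on that degree; A–C–E is instead the minor chord native to A minor, so it takes the label i.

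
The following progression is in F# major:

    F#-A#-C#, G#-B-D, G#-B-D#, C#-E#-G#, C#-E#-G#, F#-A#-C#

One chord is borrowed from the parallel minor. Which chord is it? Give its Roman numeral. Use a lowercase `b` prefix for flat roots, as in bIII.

ii°

F# major has the diatonic set F#, G#m, A#m, B, C#, D#m, E#dim. F#–A#–C# = F#, G#–B–D# = G#m and C#–E#–G# = C# are all diatonic. G#–B–D doesn't fit — on degree 2 F# major would have G#m (ii). G#dim is the degree-2 chord of F# minor, so it is the borrowed ii°.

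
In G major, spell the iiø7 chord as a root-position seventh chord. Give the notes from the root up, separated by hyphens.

The root, A, is scale degree 2 — the same note in G major and G minor; only the chord quality changes. Stacking thirds in G minor on A gives A–C–Eb–G.

A-C-Eb-G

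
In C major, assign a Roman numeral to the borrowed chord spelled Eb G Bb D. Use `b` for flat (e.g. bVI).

The root Eb is the lowered 3rd scale degree — diatonically C major has E there. Eb–G–Bb–D is a major-seventh chord — the form found in C minor, not the diatonic iii (Em). Borrowed into C major it is written bIIImaj7.

bIIImaj7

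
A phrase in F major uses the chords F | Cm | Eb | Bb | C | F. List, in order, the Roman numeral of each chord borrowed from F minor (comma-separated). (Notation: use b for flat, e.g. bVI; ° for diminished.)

v, bVII

In F major the diatonic chords are F, Gm, Am, Bb, C, Dm, Edim. F, Bb and C all belong to that set. Cm (C–Eb–G) doesn't fit — on degree 5 F major would have C (V). Cm is the degree-5 chord of F minor, so it is the borrowed v. Eb (Eb–G–Bb) is not: scale degree 7 in F major carries Edim (vii°). In F minor the chord on that degree is Eb, so here it functions as bVII, borrowed from the parallel minor.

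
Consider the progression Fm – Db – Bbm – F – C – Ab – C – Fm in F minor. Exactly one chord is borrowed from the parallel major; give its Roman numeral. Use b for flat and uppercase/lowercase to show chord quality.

The diatonic triads in F minor (with V from harmonic minor) are Fm, Gdim, Ab, Bbm, C, Db, Eb. Fm, Db, Bbm, C and Ab are all diatonic. F (F–A–C) doesn't fit — on degree 1 F minor would have Fm (i). F is the degree-1 chord of F major, so it is the borrowed I.

I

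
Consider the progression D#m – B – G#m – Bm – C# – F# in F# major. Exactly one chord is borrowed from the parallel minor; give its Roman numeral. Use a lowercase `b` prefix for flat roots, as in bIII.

F# major has the diatonic set F#, G#m, A#m, B, C#, D#m, E#dim. D#m, B, G#m, C# and F# all belong to that set. Bm (B–D–F#) doesn't fit — on degree 4 F# major would have B (IV). Bm is the degree-4 chord of F# minor, so it is the borrowed iv.

iv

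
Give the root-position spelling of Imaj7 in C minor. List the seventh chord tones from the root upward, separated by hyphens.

C-E-G-B

Imaj7 is built on scale degree 1, which is C in both C minor and its parallel. In C major the chord on C is C–E–G–B.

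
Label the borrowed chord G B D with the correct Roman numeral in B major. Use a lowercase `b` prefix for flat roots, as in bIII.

bVI

The root G is the lowered 6th scale degree — diatonically B major has G# there. The diatonic chord on degree 6 would be G#m (vi), but G–B–D is the major chord from B minor. As a borrowed chord it is labeled bVI.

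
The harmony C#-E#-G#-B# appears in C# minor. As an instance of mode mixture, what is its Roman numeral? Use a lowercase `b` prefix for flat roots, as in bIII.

The root C# is the diatonic 1st degree of C# minor; the borrowing shows in the chord quality. Diatonically C# minor has C#m (i) on that degree; C#–E#–G#–B# is instead the major-seventh chord native to C# major, so it takes the label Imaj7.

Imaj7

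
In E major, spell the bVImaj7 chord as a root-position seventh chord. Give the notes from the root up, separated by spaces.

The root of bVImaj7 is the lowered 6th degree: C# becomes C. Stacking thirds in E minor on C gives C–E–G–B.

C E G B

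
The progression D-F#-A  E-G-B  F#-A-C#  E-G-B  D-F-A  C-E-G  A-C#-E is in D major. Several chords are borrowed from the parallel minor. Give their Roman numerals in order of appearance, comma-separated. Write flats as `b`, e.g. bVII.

In D major the diatonic chords are D, Em, F#m, G, A, Bm, C#dim. D–F#–A = D, E–G–B = Em, F#–A–C# = F#m and A–C#–E = A are all diatonic. D–F–A doesn't fit — on degree 1 D major would have D (I). Dm is the degree-1 chord of D minor, so it is the borrowed i. C–E–G is not: scale degree 7 in D major carries C#dim (vii°). In D minor the chord on that degree is C, so here it functions as bVII, borrowed from the parallel minor.

i, bVII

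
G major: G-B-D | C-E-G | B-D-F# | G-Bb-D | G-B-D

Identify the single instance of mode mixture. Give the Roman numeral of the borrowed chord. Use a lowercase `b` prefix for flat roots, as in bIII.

i

In G major the diatonic chords are G, Am, Bm, C, D, Em, F#dim. Of the given chords, G–B–D = G, C–E–G = C and B–D–F# = Bm are diatonic. G–Bb–D doesn't fit — on degree 1 G major would have G (I). Gm is the degree-1 chord of G minor, so it is the borrowed i.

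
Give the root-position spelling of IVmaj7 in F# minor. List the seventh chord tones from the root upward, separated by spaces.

B D# F# A#

IVmaj7 is built on scale degree 4, which is B in both F# minor and its parallel. In F# major the chord on B is B–D#–F#–A#.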